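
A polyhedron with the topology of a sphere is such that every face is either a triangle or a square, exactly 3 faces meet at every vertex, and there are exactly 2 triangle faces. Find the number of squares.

Let x be the number of squares; then F = 2 + x.
Edge–face incidences: 2E = 3·2 + 4·x = 6 + 4x.
Every vertex has degree 3, so 3V = 2E.
Euler: V − E + F = 2 ⇒ (2E)/3 − E + (2 + x) = 2.
Multiply by 6: 2·(2E) − 3·(2E) + 6·(2 + x) = 12, i.e. 12 + 6x − (6 + 4x) = 12.
Collecting terms: 2x + 6 = 12, so 2x = 6, so x = 3.
Then 2E = 6 + 4·3 = 18, so E = 9, V = 2E/3 = 6, F = 2 + 3 = 5.

3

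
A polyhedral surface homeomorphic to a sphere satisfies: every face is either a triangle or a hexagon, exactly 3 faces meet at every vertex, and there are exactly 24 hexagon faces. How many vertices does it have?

52

Let x be the number of triangles; then F = 24 + x.
Edge–face incidences: 2E = 6·24 + 3·x = 144 + 3x.
Every vertex has degree 3, so 3V = 2E.
Euler: V − E + F = 2 ⇒ (2E)/3 − E + (24 + x) = 2.
Multiply by 6: 2·(2E) − 3·(2E) + 6·(24 + x) = 12, i.e. 144 + 6x − (144 + 3x) = 12.
Collecting terms: 3x = 12, so x = 4.
Then 2E = 144 + 3·4 = 156, so E = 78, V = 2E/3 = 52, F = 24 + 4 = 28.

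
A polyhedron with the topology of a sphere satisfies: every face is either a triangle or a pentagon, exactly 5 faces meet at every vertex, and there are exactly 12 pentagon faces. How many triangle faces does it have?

80

Let x be the number of triangles; then F = 12 + x.
Edge–face incidences: 2E = 5·12 + 3·x = 60 + 3x.
Every vertex has degree 5, so 5V = 2E.
Euler: V − E + F = 2 ⇒ (2E)/5 − E + (12 + x) = 2.
Multiply by 10: 2·(2E) − 5·(2E) + 10·(12 + x) = 20, i.e. 120 + 10x − 3·(60 + 3x) = 20.
Collecting terms: x − 60 = 20, so x = 80.
Then 2E = 60 + 3·80 = 300, so E = 150, V = 2E/5 = 60, F = 12 + 80 = 92.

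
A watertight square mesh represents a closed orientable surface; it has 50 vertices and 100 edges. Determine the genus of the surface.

1

Every face is a square and each edge borders two faces, so 4F = 2·100, giving F = 50.
χ = V − E + F = 50 − 100 + 50 = 0.
For a closed orientable surface χ = 2 − 2g, so g = (2 − (0))/2 = 1.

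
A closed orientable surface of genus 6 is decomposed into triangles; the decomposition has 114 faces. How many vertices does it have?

χ = 2 − 2·6 = -10, and every face is a triangle so 3F = 2E.
E = 3·114/2 = 171. Then V = -10 + E − F = -10 + 171 − 114 = 47.

47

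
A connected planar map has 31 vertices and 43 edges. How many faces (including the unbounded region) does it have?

Euler's formula for a connected plane graph: V − E + F = 2, so F = 2 − 31 + 43 = 14.

14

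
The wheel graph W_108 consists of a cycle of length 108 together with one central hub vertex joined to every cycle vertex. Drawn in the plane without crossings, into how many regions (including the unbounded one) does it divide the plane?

109

W_108 has V = 108 + 1 = 109 vertices and E = 2·108 = 216 edges.
By Euler's formula F = 2 − V + E = 2 − 109 + 216 = 109.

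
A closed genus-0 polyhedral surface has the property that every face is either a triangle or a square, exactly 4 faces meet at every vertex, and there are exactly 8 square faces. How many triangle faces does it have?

Let x be the number of triangles; then F = 8 + x.
Edge–face incidences: 2E = 4·8 + 3·x = 32 + 3x.
Every vertex has degree 4, so 4V = 2E.
Euler: V − E + F = 2 ⇒ (2E)/4 − E + (8 + x) = 2.
Multiply by 8: 2·(2E) − 4·(2E) + 8·(8 + x) = 16, i.e. 64 + 8x − 2·(32 + 3x) = 16.
Collecting terms: 2x = 16, so x = 8.
Then 2E = 32 + 3·8 = 56, so E = 28, V = 2E/4 = 14, F = 8 + 8 = 16.

8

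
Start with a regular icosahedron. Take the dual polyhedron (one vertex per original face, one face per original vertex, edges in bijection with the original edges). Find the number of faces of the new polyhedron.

The base solid has V = 12, E = 30, F = 20.
The dual swaps V and F and preserves E: V′ = F = 20, E′ = E = 30, F′ = V = 12.

12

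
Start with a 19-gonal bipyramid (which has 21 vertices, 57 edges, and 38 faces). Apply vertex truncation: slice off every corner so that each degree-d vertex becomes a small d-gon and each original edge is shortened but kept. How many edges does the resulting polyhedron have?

Truncation replaces each original edge-end by a new vertex, so V′ = 2E = 114.
Each original edge survives, and each old vertex of degree d contributes d new edges; summing degrees gives Σd = 2E, so E′ = E + 2E = 3E = 171.
Each original face survives and each original vertex becomes one new face: F′ = F + V = 59.

171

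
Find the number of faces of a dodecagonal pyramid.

13

A pyramid on an n-gon base has one n-gon and n triangles: V = 12 + 1 = 13, E = 2·12 = 24, F = 12 + 1 = 13.
Check: V − E + F = 13 − 24 + 13 = 2.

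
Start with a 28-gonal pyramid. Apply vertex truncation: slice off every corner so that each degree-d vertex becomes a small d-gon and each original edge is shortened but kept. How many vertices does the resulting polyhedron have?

112

The base solid has V = 29, E = 56, F = 29.
Truncation replaces each original edge-end by a new vertex, so V′ = 2E = 112.
Each original edge survives, and each old vertex of degree d contributes d new edges; summing degrees gives Σd = 2E, so E′ = E + 2E = 3E = 168.
Each original face survives and each original vertex becomes one new face: F′ = F + V = 58.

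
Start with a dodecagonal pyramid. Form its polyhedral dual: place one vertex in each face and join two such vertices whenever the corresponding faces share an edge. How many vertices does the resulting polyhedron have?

13

The base solid has V = 13, E = 24, F = 13.
The dual swaps V and F and preserves E: V′ = F = 13, E′ = E = 24, F′ = V = 13.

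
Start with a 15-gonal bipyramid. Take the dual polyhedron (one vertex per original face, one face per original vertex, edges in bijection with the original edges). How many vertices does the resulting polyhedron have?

30

The base solid has V = 17, E = 45, F = 30.
The dual swaps V and F and preserves E: V′ = F = 30, E′ = E = 45, F′ = V = 17.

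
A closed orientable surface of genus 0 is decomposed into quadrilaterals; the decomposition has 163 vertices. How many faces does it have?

161

χ = 2 − 2·0 = 2, and every face is a square so 4F = 2E.
V − E + F = 2 with E = 4F/2 gives 163 − (4/2 − 1)·F = 2, so F = 161 and E = 322.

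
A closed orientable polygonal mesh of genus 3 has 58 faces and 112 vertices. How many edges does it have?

For a closed orientable surface of genus 3, χ = 2 − 2·3 = -4.
E = V + F − (-4) = 112 + 58 − (-4) = 174.

174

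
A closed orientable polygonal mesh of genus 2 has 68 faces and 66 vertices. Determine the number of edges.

136

For a closed orientable surface of genus 2, χ = 2 − 2·2 = -2.
E = V + F − (-2) = 66 + 68 − (-2) = 136.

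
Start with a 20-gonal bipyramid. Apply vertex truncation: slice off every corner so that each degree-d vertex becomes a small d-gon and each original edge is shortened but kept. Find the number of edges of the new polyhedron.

180

The base solid has V = 22, E = 60, F = 40.
Truncation replaces each original edge-end by a new vertex, so V′ = 2E = 120.
Each original edge survives, and each old vertex of degree d contributes d new edges; summing degrees gives Σd = 2E, so E′ = E + 2E = 3E = 180.
Each original face survives and each original vertex becomes one new face: F′ = F + V = 62.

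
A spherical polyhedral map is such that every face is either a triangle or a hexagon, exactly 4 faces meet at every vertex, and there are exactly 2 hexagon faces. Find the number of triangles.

12

Let x be the number of triangles; then F = 2 + x.
Edge–face incidences: 2E = 6·2 + 3·x = 12 + 3x.
Every vertex has degree 4, so 4V = 2E.
Euler: V − E + F = 2 ⇒ (2E)/4 − E + (2 + x) = 2.
Multiply by 8: 2·(2E) − 4·(2E) + 8·(2 + x) = 16, i.e. 16 + 8x − 2·(12 + 3x) = 16.
Collecting terms: 2x − 8 = 16, so 2x = 24, so x = 12.
Then 2E = 12 + 3·12 = 48, so E = 24, V = 2E/4 = 12, F = 2 + 12 = 14.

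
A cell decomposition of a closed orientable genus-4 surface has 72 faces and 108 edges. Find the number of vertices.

For a closed orientable surface of genus 4, χ = 2 − 2·4 = -6.
V = -6 + E − F = -6 + 108 − 72 = 30.

30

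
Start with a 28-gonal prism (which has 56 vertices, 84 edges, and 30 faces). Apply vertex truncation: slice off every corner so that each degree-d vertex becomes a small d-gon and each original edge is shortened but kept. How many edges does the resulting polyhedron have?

252

Truncation replaces each original edge-end by a new vertex, so V′ = 2E = 168.
Each original edge survives, and each old vertex of degree d contributes d new edges; summing degrees gives Σd = 2E, so E′ = E + 2E = 3E = 252.
Each original face survives and each original vertex becomes one new face: F′ = F + V = 86.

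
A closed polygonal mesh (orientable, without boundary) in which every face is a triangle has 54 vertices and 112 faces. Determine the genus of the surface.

2

Every face is a triangle, so 2E = 3·112 = 336, giving E = 168.
χ = V − E + F = 54 − 168 + 112 = -2.
For a closed orientable surface χ = 2 − 2g, so g = (2 − (-2))/2 = 2.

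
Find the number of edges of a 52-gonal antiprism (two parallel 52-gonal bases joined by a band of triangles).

An antiprism on an n-gon has two n-gon caps and 2n triangles: V = 2·52 = 104, E = 4·52 = 208, F = 2·52 + 2 = 106.
Check: V − E + F = 104 − 208 + 106 = 2.

208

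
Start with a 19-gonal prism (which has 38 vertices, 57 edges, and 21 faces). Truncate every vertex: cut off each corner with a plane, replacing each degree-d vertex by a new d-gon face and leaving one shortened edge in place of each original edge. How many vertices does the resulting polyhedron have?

114

Truncation replaces each original edge-end by a new vertex, so V′ = 2E = 114.
Each original edge survives, and each old vertex of degree d contributes d new edges; summing degrees gives Σd = 2E, so E′ = E + 2E = 3E = 171.
Each original face survives and each original vertex becomes one new face: F′ = F + V = 59.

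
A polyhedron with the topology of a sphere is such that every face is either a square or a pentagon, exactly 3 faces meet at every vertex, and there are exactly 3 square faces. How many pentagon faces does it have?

Let x be the number of pentagons; then F = 3 + x.
Edge–face incidences: 2E = 4·3 + 5·x = 12 + 5x.
Every vertex has degree 3, so 3V = 2E.
Euler: V − E + F = 2 ⇒ (2E)/3 − E + (3 + x) = 2.
Multiply by 6: 2·(2E) − 3·(2E) + 6·(3 + x) = 12, i.e. 18 + 6x − (12 + 5x) = 12.
Collecting terms: x + 6 = 12, so x = 6.
Then 2E = 12 + 5·6 = 42, so E = 21, V = 2E/3 = 14, F = 3 + 6 = 9.

6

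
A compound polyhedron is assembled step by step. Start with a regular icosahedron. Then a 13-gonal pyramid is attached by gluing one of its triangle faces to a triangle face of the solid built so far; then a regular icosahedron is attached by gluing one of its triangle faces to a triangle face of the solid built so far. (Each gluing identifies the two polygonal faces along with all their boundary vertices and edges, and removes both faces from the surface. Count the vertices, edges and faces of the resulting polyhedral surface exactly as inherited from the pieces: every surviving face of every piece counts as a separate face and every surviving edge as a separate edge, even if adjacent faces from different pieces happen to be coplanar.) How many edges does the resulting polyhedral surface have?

80

A regular icosahedron: V=12, E=30, F=20.
Attach a 13-gonal pyramid (V=14, E=26, F=14) along a 3-gon: merge 3 vertices and 3 edges, delete both glued faces → V=23, E=53, F=32.
Attach a regular icosahedron (V=12, E=30, F=20) along a 3-gon: merge 3 vertices and 3 edges, delete both glued faces → V=32, E=80, F=50.
Check: V − E + F = 32 − 80 + 50 = 2.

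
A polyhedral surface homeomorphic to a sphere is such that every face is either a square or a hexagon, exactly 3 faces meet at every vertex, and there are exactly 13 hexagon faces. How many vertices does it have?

Let x be the number of squares; then F = 13 + x.
Edge–face incidences: 2E = 6·13 + 4·x = 78 + 4x.
Every vertex has degree 3, so 3V = 2E.
Euler: V − E + F = 2 ⇒ (2E)/3 − E + (13 + x) = 2.
Multiply by 6: 2·(2E) − 3·(2E) + 6·(13 + x) = 12, i.e. 78 + 6x − (78 + 4x) = 12.
Collecting terms: 2x = 12, so x = 6.
Then 2E = 78 + 4·6 = 102, so E = 51, V = 2E/3 = 34, F = 13 + 6 = 19.

34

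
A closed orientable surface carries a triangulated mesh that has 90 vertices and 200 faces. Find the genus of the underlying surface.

6

Every face is a triangle, so 2E = 3·200 = 600, giving E = 300.
χ = V − E + F = 90 − 300 + 200 = -10.
For a closed orientable surface χ = 2 − 2g, so g = (2 − (-10))/2 = 6.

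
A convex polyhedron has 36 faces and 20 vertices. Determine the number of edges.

Here V − E + F = 2.
E = V + F − (2) = 20 + 36 − (2) = 54.

54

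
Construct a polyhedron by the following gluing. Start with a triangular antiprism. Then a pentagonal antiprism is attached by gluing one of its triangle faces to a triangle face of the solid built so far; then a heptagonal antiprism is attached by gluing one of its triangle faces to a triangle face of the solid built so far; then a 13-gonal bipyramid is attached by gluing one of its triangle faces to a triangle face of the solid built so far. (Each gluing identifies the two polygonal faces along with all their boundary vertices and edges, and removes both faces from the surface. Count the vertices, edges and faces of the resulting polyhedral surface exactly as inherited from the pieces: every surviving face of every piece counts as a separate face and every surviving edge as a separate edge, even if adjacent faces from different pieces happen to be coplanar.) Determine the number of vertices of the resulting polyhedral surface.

36

A triangular antiprism: V=6, E=12, F=8.
Attach a pentagonal antiprism (V=10, E=20, F=12) along a 3-gon: merge 3 vertices and 3 edges, delete both glued faces → V=13, E=29, F=18.
Attach a heptagonal antiprism (V=14, E=28, F=16) along a 3-gon: merge 3 vertices and 3 edges, delete both glued faces → V=24, E=54, F=32.
Attach a 13-gonal bipyramid (V=15, E=39, F=26) along a 3-gon: merge 3 vertices and 3 edges, delete both glued faces → V=36, E=90, F=56.
Check: V − E + F = 36 − 90 + 56 = 2.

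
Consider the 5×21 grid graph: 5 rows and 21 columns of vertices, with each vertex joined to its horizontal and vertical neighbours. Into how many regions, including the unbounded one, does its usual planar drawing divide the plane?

The grid has V = 5·21 = 105 vertices and E = 5·20 + 21·4 = 184 edges.
F = 2 − V + E = 2 − 105 + 184 = 81.

81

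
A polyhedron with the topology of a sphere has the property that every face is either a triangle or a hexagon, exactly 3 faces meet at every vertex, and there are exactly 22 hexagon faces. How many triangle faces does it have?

Let x be the number of triangles; then F = 22 + x.
Edge–face incidences: 2E = 6·22 + 3·x = 132 + 3x.
Every vertex has degree 3, so 3V = 2E.
Euler: V − E + F = 2 ⇒ (2E)/3 − E + (22 + x) = 2.
Multiply by 6: 2·(2E) − 3·(2E) + 6·(22 + x) = 12, i.e. 132 + 6x − (132 + 3x) = 12.
Collecting terms: 3x = 12, so x = 4.
Then 2E = 132 + 3·4 = 144, so E = 72, V = 2E/3 = 48, F = 22 + 4 = 26.

4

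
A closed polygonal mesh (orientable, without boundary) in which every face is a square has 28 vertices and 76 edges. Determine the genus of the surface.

Every face is a square and each edge borders two faces, so 4F = 2·76, giving F = 38.
χ = V − E + F = 28 − 76 + 38 = -10.
For a closed orientable surface χ = 2 − 2g, so g = (2 − (-10))/2 = 6.

6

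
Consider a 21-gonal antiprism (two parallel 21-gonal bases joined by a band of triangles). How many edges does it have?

84

An antiprism on an n-gon has two n-gon caps and 2n triangles: V = 2·21 = 42, E = 4·21 = 84, F = 2·21 + 2 = 44.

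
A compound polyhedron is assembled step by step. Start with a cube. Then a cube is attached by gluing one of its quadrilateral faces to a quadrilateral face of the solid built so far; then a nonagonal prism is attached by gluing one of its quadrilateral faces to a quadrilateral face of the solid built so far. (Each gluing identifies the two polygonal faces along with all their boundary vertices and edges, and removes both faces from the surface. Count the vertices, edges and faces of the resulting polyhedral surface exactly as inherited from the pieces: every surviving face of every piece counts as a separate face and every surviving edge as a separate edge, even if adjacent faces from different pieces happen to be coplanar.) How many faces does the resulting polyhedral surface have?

A cube: V=8, E=12, F=6.
Attach a cube (V=8, E=12, F=6) along a 4-gon: merge 4 vertices and 4 edges, delete both glued faces → V=12, E=20, F=10.
Attach a nonagonal prism (V=18, E=27, F=11) along a 4-gon: merge 4 vertices and 4 edges, delete both glued faces → V=26, E=43, F=19.
Check: V − E + F = 26 − 43 + 19 = 2.

19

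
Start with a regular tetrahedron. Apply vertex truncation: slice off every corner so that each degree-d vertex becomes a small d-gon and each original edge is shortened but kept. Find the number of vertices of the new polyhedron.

12

The base solid has V = 4, E = 6, F = 4.
Truncation replaces each original edge-end by a new vertex, so V′ = 2E = 12.
Each original edge survives, and each old vertex of degree d contributes d new edges; summing degrees gives Σd = 2E, so E′ = E + 2E = 3E = 18.
Each original face survives and each original vertex becomes one new face: F′ = F + V = 8.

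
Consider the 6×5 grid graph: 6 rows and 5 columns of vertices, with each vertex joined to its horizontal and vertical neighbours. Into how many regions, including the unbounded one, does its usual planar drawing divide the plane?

The grid has V = 6·5 = 30 vertices and E = 6·4 + 5·5 = 49 edges.
F = 2 − V + E = 2 − 30 + 49 = 21.

21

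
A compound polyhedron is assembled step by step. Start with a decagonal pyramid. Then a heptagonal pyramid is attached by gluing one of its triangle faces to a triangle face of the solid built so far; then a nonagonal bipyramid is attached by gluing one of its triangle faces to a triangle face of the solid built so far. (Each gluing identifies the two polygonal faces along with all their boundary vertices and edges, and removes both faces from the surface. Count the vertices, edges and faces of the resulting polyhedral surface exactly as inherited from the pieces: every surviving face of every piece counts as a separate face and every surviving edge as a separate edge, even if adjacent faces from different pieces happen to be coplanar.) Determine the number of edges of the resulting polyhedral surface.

55

A decagonal pyramid: V=11, E=20, F=11.
Attach a heptagonal pyramid (V=8, E=14, F=8) along a 3-gon: merge 3 vertices and 3 edges, delete both glued faces → V=16, E=31, F=17.
Attach a nonagonal bipyramid (V=11, E=27, F=18) along a 3-gon: merge 3 vertices and 3 edges, delete both glued faces → V=24, E=55, F=33.
Check: V − E + F = 24 − 55 + 33 = 2.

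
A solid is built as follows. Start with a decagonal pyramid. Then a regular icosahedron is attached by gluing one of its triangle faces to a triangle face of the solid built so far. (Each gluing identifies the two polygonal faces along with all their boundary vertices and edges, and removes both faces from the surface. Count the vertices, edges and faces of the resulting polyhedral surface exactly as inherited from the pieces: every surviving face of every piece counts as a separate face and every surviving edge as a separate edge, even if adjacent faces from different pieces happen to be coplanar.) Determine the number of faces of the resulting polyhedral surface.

29

A decagonal pyramid: V=11, E=20, F=11.
Attach a regular icosahedron (V=12, E=30, F=20) along a 3-gon: merge 3 vertices and 3 edges, delete both glued faces → V=20, E=47, F=29.
Check: V − E + F = 20 − 47 + 29 = 2.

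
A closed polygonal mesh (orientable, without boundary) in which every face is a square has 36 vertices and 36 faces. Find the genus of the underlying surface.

Every face is a square, so 2E = 4·36 = 144, giving E = 72.
χ = V − E + F = 36 − 72 + 36 = 0.
For a closed orientable surface χ = 2 − 2g, so g = (2 − (0))/2 = 1.

1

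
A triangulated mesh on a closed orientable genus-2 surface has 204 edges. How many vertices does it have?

66

χ = 2 − 2·2 = -2, and every face is a triangle so 3F = 2E.
F = 2E/3 = 136. Then V = -2 + E − F = -2 + 204 − 136 = 66.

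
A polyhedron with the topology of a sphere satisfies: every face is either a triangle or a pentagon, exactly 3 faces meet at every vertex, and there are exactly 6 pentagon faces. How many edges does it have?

18

Let x be the number of triangles; then F = 6 + x.
Edge–face incidences: 2E = 5·6 + 3·x = 30 + 3x.
Every vertex has degree 3, so 3V = 2E.
Euler: V − E + F = 2 ⇒ (2E)/3 − E + (6 + x) = 2.
Multiply by 6: 2·(2E) − 3·(2E) + 6·(6 + x) = 12, i.e. 36 + 6x − (30 + 3x) = 12.
Collecting terms: 3x + 6 = 12, so 3x = 6, so x = 2.
Then 2E = 30 + 3·2 = 36, so E = 18, V = 2E/3 = 12, F = 6 + 2 = 8.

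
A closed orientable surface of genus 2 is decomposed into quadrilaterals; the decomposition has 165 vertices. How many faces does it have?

χ = 2 − 2·2 = -2, and every face is a square so 4F = 2E.
V − E + F = -2 with E = 4F/2 gives 165 − (4/2 − 1)·F = -2, so F = 167 and E = 334.

167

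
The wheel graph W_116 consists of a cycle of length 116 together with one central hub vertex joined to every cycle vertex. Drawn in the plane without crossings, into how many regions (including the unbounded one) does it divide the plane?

117

W_116 has V = 116 + 1 = 117 vertices and E = 2·116 = 232 edges.
By Euler's formula F = 2 − V + E = 2 − 117 + 232 = 117.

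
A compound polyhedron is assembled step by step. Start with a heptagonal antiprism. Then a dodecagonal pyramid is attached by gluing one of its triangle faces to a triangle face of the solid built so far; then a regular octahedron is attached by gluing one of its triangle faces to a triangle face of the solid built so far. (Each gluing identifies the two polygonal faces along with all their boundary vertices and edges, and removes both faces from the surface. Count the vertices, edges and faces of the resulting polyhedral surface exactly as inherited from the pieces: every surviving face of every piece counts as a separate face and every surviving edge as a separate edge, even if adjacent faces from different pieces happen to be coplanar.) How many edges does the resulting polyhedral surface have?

A heptagonal antiprism: V=14, E=28, F=16.
Attach a dodecagonal pyramid (V=13, E=24, F=13) along a 3-gon: merge 3 vertices and 3 edges, delete both glued faces → V=24, E=49, F=27.
Attach a regular octahedron (V=6, E=12, F=8) along a 3-gon: merge 3 vertices and 3 edges, delete both glued faces → V=27, E=58, F=33.
Check: V − E + F = 27 − 58 + 33 = 2.

58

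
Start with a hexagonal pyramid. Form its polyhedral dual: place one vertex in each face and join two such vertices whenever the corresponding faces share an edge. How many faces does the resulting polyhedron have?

7

The base solid has V = 7, E = 12, F = 7.
The dual swaps V and F and preserves E: V′ = F = 7, E′ = E = 12, F′ = V = 7.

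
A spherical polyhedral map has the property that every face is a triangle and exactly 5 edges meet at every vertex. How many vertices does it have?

12

Each face has 3 edges and each edge borders two faces, so 2E = 3F.
Each vertex has degree 5, so 5V = 2E and hence V = 3F/5.
Euler: V − E + F = 2 ⇒ (3F/5) − (3F/2) + F = 2.
Multiply by 10: (6 − 15 + 10)F = 20, i.e. 1F = 20.
So F = 20, E = 3·20/2 = 30, V = 3·20/5 = 12.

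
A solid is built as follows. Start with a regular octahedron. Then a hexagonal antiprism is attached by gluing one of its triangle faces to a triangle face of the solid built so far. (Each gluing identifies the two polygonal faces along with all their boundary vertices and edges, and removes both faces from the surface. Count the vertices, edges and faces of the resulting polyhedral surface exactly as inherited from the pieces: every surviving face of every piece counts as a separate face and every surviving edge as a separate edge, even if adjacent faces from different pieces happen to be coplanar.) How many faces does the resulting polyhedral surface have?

A regular octahedron: V=6, E=12, F=8.
Attach a hexagonal antiprism (V=12, E=24, F=14) along a 3-gon: merge 3 vertices and 3 edges, delete both glued faces → V=15, E=33, F=20.
Check: V − E + F = 15 − 33 + 20 = 2.

20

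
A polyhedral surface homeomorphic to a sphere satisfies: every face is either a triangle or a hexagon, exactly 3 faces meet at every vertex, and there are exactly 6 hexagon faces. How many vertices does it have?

16

Let x be the number of triangles; then F = 6 + x.
Edge–face incidences: 2E = 6·6 + 3·x = 36 + 3x.
Every vertex has degree 3, so 3V = 2E.
Euler: V − E + F = 2 ⇒ (2E)/3 − E + (6 + x) = 2.
Multiply by 6: 2·(2E) − 3·(2E) + 6·(6 + x) = 12, i.e. 36 + 6x − (36 + 3x) = 12.
Collecting terms: 3x = 12, so x = 4.
Then 2E = 36 + 3·4 = 48, so E = 24, V = 2E/3 = 16, F = 6 + 4 = 10.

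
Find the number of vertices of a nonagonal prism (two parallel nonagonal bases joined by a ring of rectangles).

18

A prism on an n-gon has two n-gon bases and n rectangular sides: V = 2·9 = 18, E = 3·9 = 27, F = 9 + 2 = 11.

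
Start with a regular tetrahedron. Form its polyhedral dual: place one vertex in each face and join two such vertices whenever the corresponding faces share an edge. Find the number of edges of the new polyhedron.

6

The base solid has V = 4, E = 6, F = 4.
The dual swaps V and F and preserves E: V′ = F = 4, E′ = E = 6, F′ = V = 4.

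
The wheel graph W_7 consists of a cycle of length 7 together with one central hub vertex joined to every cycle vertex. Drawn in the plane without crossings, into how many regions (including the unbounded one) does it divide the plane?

W_7 has V = 7 + 1 = 8 vertices and E = 2·7 = 14 edges.
By Euler's formula F = 2 − V + E = 2 − 8 + 14 = 8.

8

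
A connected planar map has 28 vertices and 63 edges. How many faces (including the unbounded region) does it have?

Euler's formula for a connected plane graph: V − E + F = 2, so F = 2 − 28 + 63 = 37.

37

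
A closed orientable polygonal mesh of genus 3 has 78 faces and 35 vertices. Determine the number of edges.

For a closed orientable surface of genus 3, χ = 2 − 2·3 = -4.
E = V + F − (-4) = 35 + 78 − (-4) = 117.

117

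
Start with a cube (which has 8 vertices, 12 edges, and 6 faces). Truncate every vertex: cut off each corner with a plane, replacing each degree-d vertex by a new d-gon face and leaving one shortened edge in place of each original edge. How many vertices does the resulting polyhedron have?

24

Truncation replaces each original edge-end by a new vertex, so V′ = 2E = 24.
Each original edge survives, and each old vertex of degree d contributes d new edges; summing degrees gives Σd = 2E, so E′ = E + 2E = 3E = 36.
Each original face survives and each original vertex becomes one new face: F′ = F + V = 14.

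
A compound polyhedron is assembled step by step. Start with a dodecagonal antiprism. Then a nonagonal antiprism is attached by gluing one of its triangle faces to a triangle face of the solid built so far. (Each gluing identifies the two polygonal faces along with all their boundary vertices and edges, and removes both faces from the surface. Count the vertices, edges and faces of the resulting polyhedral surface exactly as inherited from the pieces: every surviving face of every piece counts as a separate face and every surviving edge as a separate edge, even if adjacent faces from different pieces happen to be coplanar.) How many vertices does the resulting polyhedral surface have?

A dodecagonal antiprism: V=24, E=48, F=26.
Attach a nonagonal antiprism (V=18, E=36, F=20) along a 3-gon: merge 3 vertices and 3 edges, delete both glued faces → V=39, E=81, F=44.
Check: V − E + F = 39 − 81 + 44 = 2.

39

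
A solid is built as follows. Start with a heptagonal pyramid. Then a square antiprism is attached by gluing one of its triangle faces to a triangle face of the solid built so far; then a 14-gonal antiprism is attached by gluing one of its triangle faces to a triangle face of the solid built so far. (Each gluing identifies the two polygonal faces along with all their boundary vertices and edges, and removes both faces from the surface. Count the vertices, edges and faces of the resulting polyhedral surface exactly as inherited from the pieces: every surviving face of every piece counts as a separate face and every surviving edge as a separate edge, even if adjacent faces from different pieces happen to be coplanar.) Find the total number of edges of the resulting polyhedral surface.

80

A heptagonal pyramid: V=8, E=14, F=8.
Attach a square antiprism (V=8, E=16, F=10) along a 3-gon: merge 3 vertices and 3 edges, delete both glued faces → V=13, E=27, F=16.
Attach a 14-gonal antiprism (V=28, E=56, F=30) along a 3-gon: merge 3 vertices and 3 edges, delete both glued faces → V=38, E=80, F=44.
Check: V − E + F = 38 − 80 + 44 = 2.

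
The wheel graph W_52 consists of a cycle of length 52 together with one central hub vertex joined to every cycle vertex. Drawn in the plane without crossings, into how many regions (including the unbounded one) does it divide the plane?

W_52 has V = 52 + 1 = 53 vertices and E = 2·52 = 104 edges.
By Euler's formula F = 2 − V + E = 2 − 53 + 104 = 53.

53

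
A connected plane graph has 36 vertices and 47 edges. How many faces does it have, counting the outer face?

Euler's formula for a connected plane graph: V − E + F = 2, so F = 2 − 36 + 47 = 13.

13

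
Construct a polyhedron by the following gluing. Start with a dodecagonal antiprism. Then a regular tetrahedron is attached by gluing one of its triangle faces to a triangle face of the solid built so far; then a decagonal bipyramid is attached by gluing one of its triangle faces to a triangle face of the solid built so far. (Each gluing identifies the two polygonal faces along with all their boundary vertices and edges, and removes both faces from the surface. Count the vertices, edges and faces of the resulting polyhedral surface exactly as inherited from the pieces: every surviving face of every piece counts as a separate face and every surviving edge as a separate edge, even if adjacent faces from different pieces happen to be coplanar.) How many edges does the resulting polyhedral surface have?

78

A dodecagonal antiprism: V=24, E=48, F=26.
Attach a regular tetrahedron (V=4, E=6, F=4) along a 3-gon: merge 3 vertices and 3 edges, delete both glued faces → V=25, E=51, F=28.
Attach a decagonal bipyramid (V=12, E=30, F=20) along a 3-gon: merge 3 vertices and 3 edges, delete both glued faces → V=34, E=78, F=46.
Check: V − E + F = 34 − 78 + 46 = 2.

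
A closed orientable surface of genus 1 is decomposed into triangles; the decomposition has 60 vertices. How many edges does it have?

180

χ = 2 − 2·1 = 0, and every face is a triangle so 3F = 2E.
V − E + F = 0 with E = 3F/2 gives 60 − (3/2 − 1)·F = 0, so F = 120 and E = 180.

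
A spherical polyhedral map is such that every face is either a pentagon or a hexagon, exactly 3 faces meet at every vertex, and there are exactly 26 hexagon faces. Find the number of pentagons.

Let x be the number of pentagons; then F = 26 + x.
Edge–face incidences: 2E = 6·26 + 5·x = 156 + 5x.
Every vertex has degree 3, so 3V = 2E.
Euler: V − E + F = 2 ⇒ (2E)/3 − E + (26 + x) = 2.
Multiply by 6: 2·(2E) − 3·(2E) + 6·(26 + x) = 12, i.e. 156 + 6x − (156 + 5x) = 12.
Collecting terms: x = 12.
Then 2E = 156 + 5·12 = 216, so E = 108, V = 2E/3 = 72, F = 26 + 12 = 38.

12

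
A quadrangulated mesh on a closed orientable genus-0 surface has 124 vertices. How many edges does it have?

244

χ = 2 − 2·0 = 2, and every face is a square so 4F = 2E.
V − E + F = 2 with E = 4F/2 gives 124 − (4/2 − 1)·F = 2, so F = 122 and E = 244.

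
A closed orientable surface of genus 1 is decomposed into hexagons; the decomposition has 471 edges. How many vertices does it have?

χ = 2 − 2·1 = 0, and every face is a hexagon so 6F = 2E.
F = 2E/6 = 157. Then V = 0 + E − F = 0 + 471 − 157 = 314.

314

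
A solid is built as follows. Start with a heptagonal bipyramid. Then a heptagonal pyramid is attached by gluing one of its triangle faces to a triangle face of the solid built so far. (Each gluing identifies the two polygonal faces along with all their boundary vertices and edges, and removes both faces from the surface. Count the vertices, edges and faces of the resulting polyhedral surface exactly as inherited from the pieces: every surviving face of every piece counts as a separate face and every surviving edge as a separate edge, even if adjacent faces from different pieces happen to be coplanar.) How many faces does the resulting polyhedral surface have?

20

A heptagonal bipyramid: V=9, E=21, F=14.
Attach a heptagonal pyramid (V=8, E=14, F=8) along a 3-gon: merge 3 vertices and 3 edges, delete both glued faces → V=14, E=32, F=20.
Check: V − E + F = 14 − 32 + 20 = 2.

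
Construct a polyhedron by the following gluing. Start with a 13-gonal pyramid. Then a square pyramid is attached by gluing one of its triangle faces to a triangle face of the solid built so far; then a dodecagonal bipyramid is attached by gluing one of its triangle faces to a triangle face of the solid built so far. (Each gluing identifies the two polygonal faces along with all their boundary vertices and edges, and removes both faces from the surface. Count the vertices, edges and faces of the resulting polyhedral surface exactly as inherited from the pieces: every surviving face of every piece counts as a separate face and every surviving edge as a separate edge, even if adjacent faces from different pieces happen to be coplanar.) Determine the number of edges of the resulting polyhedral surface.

A 13-gonal pyramid: V=14, E=26, F=14.
Attach a square pyramid (V=5, E=8, F=5) along a 3-gon: merge 3 vertices and 3 edges, delete both glued faces → V=16, E=31, F=17.
Attach a dodecagonal bipyramid (V=14, E=36, F=24) along a 3-gon: merge 3 vertices and 3 edges, delete both glued faces → V=27, E=64, F=39.
Check: V − E + F = 27 − 64 + 39 = 2.

64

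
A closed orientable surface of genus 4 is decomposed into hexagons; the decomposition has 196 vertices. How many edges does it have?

χ = 2 − 2·4 = -6, and every face is a hexagon so 6F = 2E.
V − E + F = -6 with E = 6F/2 gives 196 − (6/2 − 1)·F = -6, so F = 101 and E = 303.

303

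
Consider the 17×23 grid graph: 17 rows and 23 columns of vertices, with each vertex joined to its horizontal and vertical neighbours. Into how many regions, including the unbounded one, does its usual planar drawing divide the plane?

The grid has V = 17·23 = 391 vertices and E = 17·22 + 23·16 = 742 edges.
F = 2 − V + E = 2 − 391 + 742 = 353.

353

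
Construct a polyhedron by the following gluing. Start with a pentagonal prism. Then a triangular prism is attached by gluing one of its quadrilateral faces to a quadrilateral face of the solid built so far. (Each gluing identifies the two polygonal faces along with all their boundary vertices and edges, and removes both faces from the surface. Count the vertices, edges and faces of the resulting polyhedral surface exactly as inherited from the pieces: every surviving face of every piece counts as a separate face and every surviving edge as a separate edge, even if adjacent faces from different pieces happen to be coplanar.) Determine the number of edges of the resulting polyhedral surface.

A pentagonal prism: V=10, E=15, F=7.
Attach a triangular prism (V=6, E=9, F=5) along a 4-gon: merge 4 vertices and 4 edges, delete both glued faces → V=12, E=20, F=10.
Check: V − E + F = 12 − 20 + 10 = 2.

20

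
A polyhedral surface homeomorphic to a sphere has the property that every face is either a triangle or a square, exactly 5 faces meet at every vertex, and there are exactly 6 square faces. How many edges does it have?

Let x be the number of triangles; then F = 6 + x.
Edge–face incidences: 2E = 4·6 + 3·x = 24 + 3x.
Every vertex has degree 5, so 5V = 2E.
Euler: V − E + F = 2 ⇒ (2E)/5 − E + (6 + x) = 2.
Multiply by 10: 2·(2E) − 5·(2E) + 10·(6 + x) = 20, i.e. 60 + 10x − 3·(24 + 3x) = 20.
Collecting terms: x − 12 = 20, so x = 32.
Then 2E = 24 + 3·32 = 120, so E = 60, V = 2E/5 = 24, F = 6 + 32 = 38.

60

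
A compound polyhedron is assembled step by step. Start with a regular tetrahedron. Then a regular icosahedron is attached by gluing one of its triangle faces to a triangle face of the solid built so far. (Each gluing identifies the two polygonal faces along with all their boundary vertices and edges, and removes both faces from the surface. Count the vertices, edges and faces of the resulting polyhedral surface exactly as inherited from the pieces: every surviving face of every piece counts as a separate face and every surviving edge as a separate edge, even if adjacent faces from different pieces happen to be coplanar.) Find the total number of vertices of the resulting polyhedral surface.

13

A regular tetrahedron: V=4, E=6, F=4.
Attach a regular icosahedron (V=12, E=30, F=20) along a 3-gon: merge 3 vertices and 3 edges, delete both glued faces → V=13, E=33, F=22.
Check: V − E + F = 13 − 33 + 22 = 2.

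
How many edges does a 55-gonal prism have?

A prism on an n-gon has two n-gon bases and n rectangular sides: V = 2·55 = 110, E = 3·55 = 165, F = 55 + 2 = 57.
Check: V − E + F = 110 − 165 + 57 = 2.

165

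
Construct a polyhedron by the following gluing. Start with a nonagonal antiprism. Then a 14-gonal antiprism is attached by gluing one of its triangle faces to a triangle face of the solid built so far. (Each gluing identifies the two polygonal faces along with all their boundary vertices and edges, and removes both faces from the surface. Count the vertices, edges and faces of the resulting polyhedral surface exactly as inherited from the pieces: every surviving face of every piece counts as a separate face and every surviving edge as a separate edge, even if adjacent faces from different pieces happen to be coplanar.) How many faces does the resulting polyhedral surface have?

48

A nonagonal antiprism: V=18, E=36, F=20.
Attach a 14-gonal antiprism (V=28, E=56, F=30) along a 3-gon: merge 3 vertices and 3 edges, delete both glued faces → V=43, E=89, F=48.
Check: V − E + F = 43 − 89 + 48 = 2.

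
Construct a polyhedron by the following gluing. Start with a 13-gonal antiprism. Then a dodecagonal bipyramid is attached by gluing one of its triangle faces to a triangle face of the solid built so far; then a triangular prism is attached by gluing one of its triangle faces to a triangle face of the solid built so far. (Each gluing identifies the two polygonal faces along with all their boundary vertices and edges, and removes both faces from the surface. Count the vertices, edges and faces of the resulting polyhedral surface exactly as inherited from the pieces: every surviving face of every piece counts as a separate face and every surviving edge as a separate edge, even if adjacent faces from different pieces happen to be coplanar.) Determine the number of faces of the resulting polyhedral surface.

53

A 13-gonal antiprism: V=26, E=52, F=28.
Attach a dodecagonal bipyramid (V=14, E=36, F=24) along a 3-gon: merge 3 vertices and 3 edges, delete both glued faces → V=37, E=85, F=50.
Attach a triangular prism (V=6, E=9, F=5) along a 3-gon: merge 3 vertices and 3 edges, delete both glued faces → V=40, E=91, F=53.
Check: V − E + F = 40 − 91 + 53 = 2.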